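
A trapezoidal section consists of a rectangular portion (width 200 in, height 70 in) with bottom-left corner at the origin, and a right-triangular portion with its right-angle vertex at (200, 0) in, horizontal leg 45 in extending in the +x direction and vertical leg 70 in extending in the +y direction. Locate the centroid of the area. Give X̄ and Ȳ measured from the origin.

X̄ = 111.63 in, Ȳ = 33.82 in

rectangular portion: A = 200 × 70 = 14000.00, centroid at (100.00, 35.00).
triangular portion: A = ½·45·70 = 1575.00, centroid at (215.00, 23.33).
ΣA = 15575.00 in², ΣAX̄ = 1738625.00 in³, ΣAȲ = 526750.00 in³.
X̄ = 1738625.00/15575.00 = 111.63 in; Ȳ = 526750.00/15575.00 = 33.82 in.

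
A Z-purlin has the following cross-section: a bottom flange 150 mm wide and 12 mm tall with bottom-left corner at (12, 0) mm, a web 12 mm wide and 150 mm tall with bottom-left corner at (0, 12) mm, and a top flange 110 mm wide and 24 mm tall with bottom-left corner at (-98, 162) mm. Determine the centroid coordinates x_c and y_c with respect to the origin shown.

x_c = 8.63 mm, y_c = 100.44 mm

Part | A | x̄ᵢ | ȳᵢ | A·x̄ᵢ | A·ȳᵢ
bottom flange | 1800.00 | 87.00 | 6.00 | 156600.00 | 10800.00
web | 1800.00 | 6.00 | 87.00 | 10800.00 | 156600.00
top flange | 2640.00 | -43.00 | 174.00 | -113520.00 | 459360.00
Σ | 6240.00 |  |  | 53880.00 | 626760.00
x_c = 53880.00 / 6240.00 = 8.63 mm
y_c = 626760.00 / 6240.00 = 100.44 mm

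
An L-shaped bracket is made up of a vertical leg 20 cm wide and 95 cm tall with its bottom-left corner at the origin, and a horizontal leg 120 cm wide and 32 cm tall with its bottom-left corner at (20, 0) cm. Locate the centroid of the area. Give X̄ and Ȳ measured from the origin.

X̄ = 56.83 cm, Ȳ = 26.43 cm

vertical leg: A = 20 × 95 = 1900.00, centroid at (10.00, 47.50).
horizontal leg: A = 120 × 32 = 3840.00, centroid at (80.00, 16.00).
ΣA = 5740.00 cm²
ΣAX̄ = (1900.00)(10.00) + (3840.00)(80.00) = 326200.00 cm³
ΣAȲ = (1900.00)(47.50) + (3840.00)(16.00) = 151690.00 cm³
X̄ = 326200.00 / 5740.00 = 56.83 cm
Ȳ = 151690.00 / 5740.00 = 26.43 cm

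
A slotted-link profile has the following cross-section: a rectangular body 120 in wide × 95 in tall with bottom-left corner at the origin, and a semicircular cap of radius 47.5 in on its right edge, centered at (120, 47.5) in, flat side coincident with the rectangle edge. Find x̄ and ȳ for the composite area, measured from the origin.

x̄ = 79.01 in, ȳ = 47.50 in

Part | A | x̄ᵢ | ȳᵢ | A·x̄ᵢ | A·ȳᵢ
rectangular body | 11400.00 | 60.00 | 47.50 | 684000.00 | 541500.00
semicircular end | 3544.11 | 140.16 | 47.50 | 496741.02 | 168345.19
Σ | 14944.11 |  |  | 1180741.02 | 709845.19
x̄ = 1180741.02 / 14944.11 = 79.01 in
ȳ = 709845.19 / 14944.11 = 47.50 in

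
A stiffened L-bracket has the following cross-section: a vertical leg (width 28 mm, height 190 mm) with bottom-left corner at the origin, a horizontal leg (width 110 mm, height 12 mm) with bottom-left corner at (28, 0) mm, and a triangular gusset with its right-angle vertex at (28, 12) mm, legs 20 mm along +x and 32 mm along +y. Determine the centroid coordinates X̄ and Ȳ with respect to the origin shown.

vertical leg: A = 28 × 190 = 5320.00, centroid at (14.00, 95.00).
horizontal leg: A = 110 × 12 = 1320.00, centroid at (83.00, 6.00).
gusset: A = ½·20·32 = 320.00, centroid at (34.67, 22.67).
ΣA = 6960.00 mm²
ΣAX̄ = (5320.00)(14.00) + (1320.00)(83.00) + (320.00)(34.67) = 195133.33 mm³
ΣAȲ = (5320.00)(95.00) + (1320.00)(6.00) + (320.00)(22.67) = 520573.33 mm³
X̄ = 195133.33 / 6960.00 = 28.04 mm
Ȳ = 520573.33 / 6960.00 = 74.80 mm

X̄ = 28.04 mm, Ȳ = 74.80 mm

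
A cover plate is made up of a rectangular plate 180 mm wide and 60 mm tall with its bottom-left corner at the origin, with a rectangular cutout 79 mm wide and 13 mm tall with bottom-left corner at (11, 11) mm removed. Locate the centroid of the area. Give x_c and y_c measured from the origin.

plate: A = 180 × 60 = 10800.00, centroid at (90.00, 30.00).
hole: A = −(79 × 13) = -1027.00, centroid at (50.50, 17.50).
ΣA = 9773.00 mm²
ΣAx_c = (10800.00)(90.00) + (-1027.00)(50.50) = 920136.50 mm³
ΣAy_c = (10800.00)(30.00) + (-1027.00)(17.50) = 306027.50 mm³
x_c = 920136.50 / 9773.00 = 94.15 mm
y_c = 306027.50 / 9773.00 = 31.31 mm

x_c = 94.15 mm, y_c = 31.31 mm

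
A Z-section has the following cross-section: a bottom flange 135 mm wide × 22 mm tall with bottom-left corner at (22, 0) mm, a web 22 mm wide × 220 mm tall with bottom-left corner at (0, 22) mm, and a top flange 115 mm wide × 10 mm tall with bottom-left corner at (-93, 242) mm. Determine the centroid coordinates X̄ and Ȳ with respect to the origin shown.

bottom flange: A = 135 × 22 = 2970.00, centroid at (89.50, 11.00).
web: A = 22 × 220 = 4840.00, centroid at (11.00, 132.00).
top flange: A = 115 × 10 = 1150.00, centroid at (-35.50, 247.00).
ΣA = 8960.00 mm²
ΣAX̄ = (2970.00)(89.50) + (4840.00)(11.00) + (1150.00)(-35.50) = 278230.00 mm³
ΣAȲ = (2970.00)(11.00) + (4840.00)(132.00) + (1150.00)(247.00) = 955600.00 mm³
X̄ = 278230.00 / 8960.00 = 31.05 mm
Ȳ = 955600.00 / 8960.00 = 106.65 mm

X̄ = 31.05 mm, Ȳ = 106.65 mm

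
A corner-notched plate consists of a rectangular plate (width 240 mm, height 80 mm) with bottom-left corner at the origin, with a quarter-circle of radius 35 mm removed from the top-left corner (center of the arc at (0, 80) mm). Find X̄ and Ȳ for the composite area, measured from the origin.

plate: A = 240 × 80 = 19200.00, centroid at (120.00, 40.00).
removed quarter-circle: A = −¼π·35² = -962.11, centroid at (14.85, 65.15).
ΣA = 18237.89 mm²
ΣAX̄ = (19200.00)(120.00) + (-962.11)(14.85) = 2289708.33 mm³
ΣAȲ = (19200.00)(40.00) + (-962.11)(65.15) = 705322.65 mm³
X̄ = 2289708.33 / 18237.89 = 125.55 mm
Ȳ = 705322.65 / 18237.89 = 38.67 mm

X̄ = 125.55 mm, Ȳ = 38.67 mm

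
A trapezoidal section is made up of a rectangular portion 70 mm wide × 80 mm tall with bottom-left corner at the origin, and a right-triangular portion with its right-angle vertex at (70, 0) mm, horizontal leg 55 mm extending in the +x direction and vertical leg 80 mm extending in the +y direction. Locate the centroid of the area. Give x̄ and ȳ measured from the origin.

x̄ = 50.04 mm, ȳ = 36.24 mm

rectangular portion: A = 70 × 80 = 5600.00, centroid at (35.00, 40.00).
triangular portion: A = ½·55·80 = 2200.00, centroid at (88.33, 26.67).
ΣA = 7800.00 mm²
ΣAx̄ = (5600.00)(35.00) + (2200.00)(88.33) = 390333.33 mm³
ΣAȳ = (5600.00)(40.00) + (2200.00)(26.67) = 282666.67 mm³
x̄ = 390333.33 / 7800.00 = 50.04 mm
ȳ = 282666.67 / 7800.00 = 36.24 mm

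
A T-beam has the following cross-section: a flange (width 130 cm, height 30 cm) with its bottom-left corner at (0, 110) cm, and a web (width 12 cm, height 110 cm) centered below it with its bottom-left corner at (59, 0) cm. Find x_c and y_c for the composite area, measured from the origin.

x_c = 65.00 cm, y_c = 107.30 cm

web: A = 12 × 110 = 1320.00, centroid at (65.00, 55.00).
flange: A = 130 × 30 = 3900.00, centroid at (65.00, 125.00).
ΣA = 5220.00 cm², ΣAx_c = 339300.00 cm³, ΣAy_c = 560100.00 cm³.
x_c = 339300.00/5220.00 = 65.00 cm; y_c = 560100.00/5220.00 = 107.30 cm.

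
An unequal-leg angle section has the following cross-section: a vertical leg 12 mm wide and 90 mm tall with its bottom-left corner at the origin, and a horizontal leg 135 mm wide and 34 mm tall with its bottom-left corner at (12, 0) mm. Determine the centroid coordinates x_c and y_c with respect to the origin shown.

x_c = 65.50 mm, y_c = 22.33 mm

Part | A | x̄ᵢ | ȳᵢ | A·x̄ᵢ | A·ȳᵢ
vertical leg | 1080.00 | 6.00 | 45.00 | 6480.00 | 48600.00
horizontal leg | 4590.00 | 79.50 | 17.00 | 364905.00 | 78030.00
Σ | 5670.00 |  |  | 371385.00 | 126630.00
x_c = 371385.00 / 5670.00 = 65.50 mm
y_c = 126630.00 / 5670.00 = 22.33 mm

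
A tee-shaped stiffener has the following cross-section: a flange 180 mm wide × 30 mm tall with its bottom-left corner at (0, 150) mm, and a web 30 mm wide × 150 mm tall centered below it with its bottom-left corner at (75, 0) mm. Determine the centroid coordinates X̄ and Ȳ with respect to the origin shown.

X̄ = 90.00 mm, Ȳ = 124.09 mm

web: A = 30 × 150 = 4500.00, centroid at (90.00, 75.00).
flange: A = 180 × 30 = 5400.00, centroid at (90.00, 165.00).
ΣA = 9900.00 mm², ΣAX̄ = 891000.00 mm³, ΣAȲ = 1228500.00 mm³.
X̄ = 891000.00/9900.00 = 90.00 mm; Ȳ = 1228500.00/9900.00 = 124.09 mm.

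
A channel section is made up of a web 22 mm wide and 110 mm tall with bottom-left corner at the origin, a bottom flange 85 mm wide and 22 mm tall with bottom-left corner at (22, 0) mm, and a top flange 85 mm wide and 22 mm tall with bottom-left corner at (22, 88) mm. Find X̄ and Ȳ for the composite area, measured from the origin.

X̄ = 43.48 mm, Ȳ = 55.00 mm

web: A = 22 × 110 = 2420.00, centroid at (11.00, 55.00).
bottom flange: A = 85 × 22 = 1870.00, centroid at (64.50, 11.00).
top flange: A = 85 × 22 = 1870.00, centroid at (64.50, 99.00).
ΣA = 6160.00 mm², ΣAX̄ = 267850.00 mm³, ΣAȲ = 338800.00 mm³.
X̄ = 267850.00/6160.00 = 43.48 mm; Ȳ = 338800.00/6160.00 = 55.00 mm.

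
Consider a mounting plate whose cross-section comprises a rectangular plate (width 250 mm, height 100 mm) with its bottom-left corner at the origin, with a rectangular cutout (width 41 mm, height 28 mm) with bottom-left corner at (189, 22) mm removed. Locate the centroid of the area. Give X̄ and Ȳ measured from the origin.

X̄ = 120.93 mm, Ȳ = 50.67 mm

Part | A | x̄ᵢ | ȳᵢ | A·x̄ᵢ | A·ȳᵢ
plate | 25000.00 | 125.00 | 50.00 | 3125000.00 | 1250000.00
hole | -1148.00 | 209.50 | 36.00 | -240506.00 | -41328.00
Σ | 23852.00 |  |  | 2884494.00 | 1208672.00
X̄ = 2884494.00 / 23852.00 = 120.93 mm
Ȳ = 1208672.00 / 23852.00 = 50.67 mm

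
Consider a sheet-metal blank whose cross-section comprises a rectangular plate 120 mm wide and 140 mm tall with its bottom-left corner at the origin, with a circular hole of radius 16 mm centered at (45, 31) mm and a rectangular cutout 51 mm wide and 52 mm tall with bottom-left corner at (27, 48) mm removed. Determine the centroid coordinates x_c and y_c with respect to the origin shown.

x_c = 62.39 mm, y_c = 71.56 mm

Part | A | x̄ᵢ | ȳᵢ | A·x̄ᵢ | A·ȳᵢ
plate | 16800.00 | 60.00 | 70.00 | 1008000.00 | 1176000.00
hole 1 | -804.25 | 45.00 | 31.00 | -36191.15 | -24931.68
hole 2 | -2652.00 | 52.50 | 74.00 | -139230.00 | -196248.00
Σ | 13343.75 |  |  | 832578.85 | 954820.32
x_c = 832578.85 / 13343.75 = 62.39 mm
y_c = 954820.32 / 13343.75 = 71.56 mm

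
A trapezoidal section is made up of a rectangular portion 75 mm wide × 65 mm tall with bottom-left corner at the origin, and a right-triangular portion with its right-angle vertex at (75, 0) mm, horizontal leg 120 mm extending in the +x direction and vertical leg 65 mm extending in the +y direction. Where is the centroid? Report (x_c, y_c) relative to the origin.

x_c = 71.94 mm, y_c = 27.69 mm

rectangular portion: A = 75 × 65 = 4875.00, centroid at (37.50, 32.50).
triangular portion: A = ½·120·65 = 3900.00, centroid at (115.00, 21.67).
ΣA = 8775.00 mm², ΣAx_c = 631312.50 mm³, ΣAy_c = 242937.50 mm³.
x_c = 631312.50/8775.00 = 71.94 mm; y_c = 242937.50/8775.00 = 27.69 mm.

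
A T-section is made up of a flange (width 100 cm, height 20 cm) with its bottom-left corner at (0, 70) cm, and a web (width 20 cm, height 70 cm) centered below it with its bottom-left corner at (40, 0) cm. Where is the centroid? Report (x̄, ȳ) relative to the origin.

x̄ = 50.00 cm, ȳ = 61.47 cm

Part | A | x̄ᵢ | ȳᵢ | A·x̄ᵢ | A·ȳᵢ
web | 1400.00 | 50.00 | 35.00 | 70000.00 | 49000.00
flange | 2000.00 | 50.00 | 80.00 | 100000.00 | 160000.00
Σ | 3400.00 |  |  | 170000.00 | 209000.00
x̄ = 170000.00 / 3400.00 = 50.00 cm
ȳ = 209000.00 / 3400.00 = 61.47 cm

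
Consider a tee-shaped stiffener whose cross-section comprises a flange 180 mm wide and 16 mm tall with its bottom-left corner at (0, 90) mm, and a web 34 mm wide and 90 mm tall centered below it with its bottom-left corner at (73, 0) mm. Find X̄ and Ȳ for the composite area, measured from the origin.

X̄ = 90.00 mm, Ȳ = 70.70 mm

web: A = 34 × 90 = 3060.00, centroid at (90.00, 45.00).
flange: A = 180 × 16 = 2880.00, centroid at (90.00, 98.00).
ΣA = 5940.00 mm²
ΣAX̄ = (3060.00)(90.00) + (2880.00)(90.00) = 534600.00 mm³
ΣAȲ = (3060.00)(45.00) + (2880.00)(98.00) = 419940.00 mm³
X̄ = 534600.00 / 5940.00 = 90.00 mm
Ȳ = 419940.00 / 5940.00 = 70.70 mm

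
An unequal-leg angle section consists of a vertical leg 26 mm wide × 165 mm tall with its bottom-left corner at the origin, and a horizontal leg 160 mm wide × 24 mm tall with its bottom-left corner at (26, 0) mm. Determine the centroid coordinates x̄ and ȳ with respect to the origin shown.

x̄ = 56.93 mm, ȳ = 49.20 mm

Part | A | x̄ᵢ | ȳᵢ | A·x̄ᵢ | A·ȳᵢ
vertical leg | 4290.00 | 13.00 | 82.50 | 55770.00 | 353925.00
horizontal leg | 3840.00 | 106.00 | 12.00 | 407040.00 | 46080.00
Σ | 8130.00 |  |  | 462810.00 | 400005.00
x̄ = 462810.00 / 8130.00 = 56.93 mm
ȳ = 400005.00 / 8130.00 = 49.20 mm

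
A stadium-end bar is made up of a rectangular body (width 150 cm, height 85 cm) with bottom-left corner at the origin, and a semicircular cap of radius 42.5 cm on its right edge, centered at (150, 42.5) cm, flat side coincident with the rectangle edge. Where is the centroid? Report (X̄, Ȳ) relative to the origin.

X̄ = 91.94 cm, Ȳ = 42.50 cm

rectangular body: A = 150 × 85 = 12750.00, centroid at (75.00, 42.50).
semicircular end: A = ½π·42.5² = 2837.25, centroid at (168.04, 42.50).
ΣA = 15587.25 cm²
ΣAX̄ = (12750.00)(75.00) + (2837.25)(168.04) = 1433014.71 cm³
ΣAȲ = (12750.00)(42.50) + (2837.25)(42.50) = 662458.16 cm³
X̄ = 1433014.71 / 15587.25 = 91.94 cm
Ȳ = 662458.16 / 15587.25 = 42.50 cm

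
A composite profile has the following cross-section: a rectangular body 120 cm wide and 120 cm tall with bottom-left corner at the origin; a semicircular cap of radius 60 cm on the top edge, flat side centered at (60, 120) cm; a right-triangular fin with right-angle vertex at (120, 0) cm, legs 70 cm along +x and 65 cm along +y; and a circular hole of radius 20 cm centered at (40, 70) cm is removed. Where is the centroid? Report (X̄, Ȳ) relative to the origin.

Part | A | x̄ᵢ | ȳᵢ | A·x̄ᵢ | A·ȳᵢ
rectangular body | 14400.00 | 60.00 | 60.00 | 864000.00 | 864000.00
semicircular top | 5654.87 | 60.00 | 145.46 | 339292.01 | 822584.01
triangular fin | 2275.00 | 143.33 | 21.67 | 326083.33 | 49291.67
hole | -1256.64 | 40.00 | 70.00 | -50265.48 | -87964.59
Σ | 21073.23 |  |  | 1479109.86 | 1647911.09
X̄ = 1479109.86 / 21073.23 = 70.19 cm
Ȳ = 1647911.09 / 21073.23 = 78.20 cm

X̄ = 70.19 cm, Ȳ = 78.20 cm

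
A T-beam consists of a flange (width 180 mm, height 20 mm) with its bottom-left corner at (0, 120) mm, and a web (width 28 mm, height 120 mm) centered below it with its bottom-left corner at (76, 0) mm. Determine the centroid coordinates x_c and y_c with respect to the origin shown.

web: A = 28 × 120 = 3360.00, centroid at (90.00, 60.00).
flange: A = 180 × 20 = 3600.00, centroid at (90.00, 130.00).
ΣA = 6960.00 mm²
ΣAx_c = (3360.00)(90.00) + (3600.00)(90.00) = 626400.00 mm³
ΣAy_c = (3360.00)(60.00) + (3600.00)(130.00) = 669600.00 mm³
x_c = 626400.00 / 6960.00 = 90.00 mm
y_c = 669600.00 / 6960.00 = 96.21 mm

x_c = 90.00 mm, y_c = 96.21 mm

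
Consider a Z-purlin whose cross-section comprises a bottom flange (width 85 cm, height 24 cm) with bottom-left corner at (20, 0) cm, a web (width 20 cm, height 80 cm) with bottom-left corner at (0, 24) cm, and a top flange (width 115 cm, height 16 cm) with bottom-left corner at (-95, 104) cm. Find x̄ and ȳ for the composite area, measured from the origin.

x̄ = 13.59 cm, ȳ = 60.76 cm

bottom flange: A = 85 × 24 = 2040.00, centroid at (62.50, 12.00).
web: A = 20 × 80 = 1600.00, centroid at (10.00, 64.00).
top flange: A = 115 × 16 = 1840.00, centroid at (-37.50, 112.00).
ΣA = 5480.00 cm², ΣAx̄ = 74500.00 cm³, ΣAȳ = 332960.00 cm³.
x̄ = 74500.00/5480.00 = 13.59 cm; ȳ = 332960.00/5480.00 = 60.76 cm.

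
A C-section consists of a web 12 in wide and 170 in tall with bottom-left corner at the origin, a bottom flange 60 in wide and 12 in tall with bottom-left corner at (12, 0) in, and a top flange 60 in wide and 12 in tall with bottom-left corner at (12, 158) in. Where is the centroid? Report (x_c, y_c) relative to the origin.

web: A = 12 × 170 = 2040.00, centroid at (6.00, 85.00).
bottom flange: A = 60 × 12 = 720.00, centroid at (42.00, 6.00).
top flange: A = 60 × 12 = 720.00, centroid at (42.00, 164.00).
ΣA = 3480.00 in², ΣAx_c = 72720.00 in³, ΣAy_c = 295800.00 in³.
x_c = 72720.00/3480.00 = 20.90 in; y_c = 295800.00/3480.00 = 85.00 in.

x_c = 20.90 in, y_c = 85.00 in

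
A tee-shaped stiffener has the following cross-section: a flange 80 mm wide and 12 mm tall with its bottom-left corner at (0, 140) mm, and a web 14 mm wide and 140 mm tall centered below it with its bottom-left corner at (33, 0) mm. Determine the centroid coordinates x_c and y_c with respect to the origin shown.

x_c = 40.00 mm, y_c = 94.99 mm

web: A = 14 × 140 = 1960.00, centroid at (40.00, 70.00).
flange: A = 80 × 12 = 960.00, centroid at (40.00, 146.00).
ΣA = 2920.00 mm², ΣAx_c = 116800.00 mm³, ΣAy_c = 277360.00 mm³.
x_c = 116800.00/2920.00 = 40.00 mm; y_c = 277360.00/2920.00 = 94.99 mm.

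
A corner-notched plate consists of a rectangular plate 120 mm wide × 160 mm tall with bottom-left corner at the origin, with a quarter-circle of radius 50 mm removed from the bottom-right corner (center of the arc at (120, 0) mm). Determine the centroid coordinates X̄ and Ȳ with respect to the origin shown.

plate: A = 120 × 160 = 19200.00, centroid at (60.00, 80.00).
removed quarter-circle: A = −¼π·50² = -1963.50, centroid at (98.78, 21.22).
ΣA = 17236.50 mm², ΣAX̄ = 958047.22 mm³, ΣAȲ = 1494333.33 mm³.
X̄ = 958047.22/17236.50 = 55.58 mm; Ȳ = 1494333.33/17236.50 = 86.70 mm.

X̄ = 55.58 mm, Ȳ = 86.70 mm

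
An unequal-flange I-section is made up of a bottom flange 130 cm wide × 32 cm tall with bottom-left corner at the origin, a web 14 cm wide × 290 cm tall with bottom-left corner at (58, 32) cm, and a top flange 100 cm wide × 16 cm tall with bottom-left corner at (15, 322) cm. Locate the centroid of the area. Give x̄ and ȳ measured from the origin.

x̄ = 65.00 cm, ȳ = 133.73 cm

bottom flange: A = 130 × 32 = 4160.00, centroid at (65.00, 16.00).
web: A = 14 × 290 = 4060.00, centroid at (65.00, 177.00).
top flange: A = 100 × 16 = 1600.00, centroid at (65.00, 330.00).
ΣA = 9820.00 cm²
ΣAx̄ = (4160.00)(65.00) + (4060.00)(65.00) + (1600.00)(65.00) = 638300.00 cm³
ΣAȳ = (4160.00)(16.00) + (4060.00)(177.00) + (1600.00)(330.00) = 1313180.00 cm³
x̄ = 638300.00 / 9820.00 = 65.00 cm
ȳ = 1313180.00 / 9820.00 = 133.73 cm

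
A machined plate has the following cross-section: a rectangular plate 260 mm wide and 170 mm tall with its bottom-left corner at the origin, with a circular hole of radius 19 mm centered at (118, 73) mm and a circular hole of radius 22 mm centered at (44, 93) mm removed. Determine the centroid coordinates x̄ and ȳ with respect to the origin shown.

x̄ = 133.48 mm, ȳ = 85.03 mm

Part | A | x̄ᵢ | ȳᵢ | A·x̄ᵢ | A·ȳᵢ
plate | 44200.00 | 130.00 | 85.00 | 5746000.00 | 3757000.00
hole 1 | -1134.11 | 118.00 | 73.00 | -133825.56 | -82790.39
hole 2 | -1520.53 | 44.00 | 93.00 | -66903.36 | -141409.37
Σ | 41545.35 |  |  | 5545271.08 | 3532800.24
x̄ = 5545271.08 / 41545.35 = 133.48 mm
ȳ = 3532800.24 / 41545.35 = 85.03 mm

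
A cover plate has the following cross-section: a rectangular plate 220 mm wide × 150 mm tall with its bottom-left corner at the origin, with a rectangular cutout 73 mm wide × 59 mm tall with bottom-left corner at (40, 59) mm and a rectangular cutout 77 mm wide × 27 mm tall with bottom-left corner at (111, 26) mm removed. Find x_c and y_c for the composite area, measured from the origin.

plate: A = 220 × 150 = 33000.00, centroid at (110.00, 75.00).
hole 1: A = −(73 × 59) = -4307.00, centroid at (76.50, 88.50).
hole 2: A = −(77 × 27) = -2079.00, centroid at (149.50, 39.50).
ΣA = 26614.00 mm², ΣAx_c = 2989704.00 mm³, ΣAy_c = 2011710.00 mm³.
x_c = 2989704.00/26614.00 = 112.34 mm; y_c = 2011710.00/26614.00 = 75.59 mm.

x_c = 112.34 mm, y_c = 75.59 mm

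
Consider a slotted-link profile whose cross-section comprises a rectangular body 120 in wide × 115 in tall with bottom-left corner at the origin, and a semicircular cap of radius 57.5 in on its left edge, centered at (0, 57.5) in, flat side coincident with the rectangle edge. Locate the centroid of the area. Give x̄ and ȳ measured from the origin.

x̄ = 36.92 in, ȳ = 57.50 in

rectangular body: A = 120 × 115 = 13800.00, centroid at (60.00, 57.50).
semicircular end: A = ½π·57.5² = 5193.45, centroid at (-24.40, 57.50).
ΣA = 18993.45 in², ΣAx̄ = 701260.42 in³, ΣAȳ = 1092123.11 in³.
x̄ = 701260.42/18993.45 = 36.92 in; ȳ = 1092123.11/18993.45 = 57.50 in.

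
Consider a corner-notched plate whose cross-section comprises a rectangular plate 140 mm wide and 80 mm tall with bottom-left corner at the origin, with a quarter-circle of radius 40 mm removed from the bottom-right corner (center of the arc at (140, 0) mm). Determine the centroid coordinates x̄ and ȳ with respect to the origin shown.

Part | A | x̄ᵢ | ȳᵢ | A·x̄ᵢ | A·ȳᵢ
plate | 11200.00 | 70.00 | 40.00 | 784000.00 | 448000.00
removed quarter-circle | -1256.64 | 123.02 | 16.98 | -154595.86 | -21333.33
Σ | 9943.36 |  |  | 629404.14 | 426666.67
x̄ = 629404.14 / 9943.36 = 63.30 mm
ȳ = 426666.67 / 9943.36 = 42.91 mm

x̄ = 63.30 mm, ȳ = 42.91 mm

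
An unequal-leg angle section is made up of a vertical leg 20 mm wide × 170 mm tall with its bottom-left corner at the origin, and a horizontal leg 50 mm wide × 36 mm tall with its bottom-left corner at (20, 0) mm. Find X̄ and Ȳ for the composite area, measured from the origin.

X̄ = 22.12 mm, Ȳ = 61.81 mm

vertical leg: A = 20 × 170 = 3400.00, centroid at (10.00, 85.00).
horizontal leg: A = 50 × 36 = 1800.00, centroid at (45.00, 18.00).
ΣA = 5200.00 mm², ΣAX̄ = 115000.00 mm³, ΣAȲ = 321400.00 mm³.
X̄ = 115000.00/5200.00 = 22.12 mm; Ȳ = 321400.00/5200.00 = 61.81 mm.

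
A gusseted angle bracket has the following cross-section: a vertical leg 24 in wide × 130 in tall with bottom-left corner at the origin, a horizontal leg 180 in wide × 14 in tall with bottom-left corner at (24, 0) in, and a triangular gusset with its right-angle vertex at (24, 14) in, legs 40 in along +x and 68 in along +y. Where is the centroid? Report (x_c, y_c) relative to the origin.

Part | A | x̄ᵢ | ȳᵢ | A·x̄ᵢ | A·ȳᵢ
vertical leg | 3120.00 | 12.00 | 65.00 | 37440.00 | 202800.00
horizontal leg | 2520.00 | 114.00 | 7.00 | 287280.00 | 17640.00
gusset | 1360.00 | 37.33 | 36.67 | 50773.33 | 49866.67
Σ | 7000.00 |  |  | 375493.33 | 270306.67
x_c = 375493.33 / 7000.00 = 53.64 in
y_c = 270306.67 / 7000.00 = 38.62 in

x_c = 53.64 in, y_c = 38.62 in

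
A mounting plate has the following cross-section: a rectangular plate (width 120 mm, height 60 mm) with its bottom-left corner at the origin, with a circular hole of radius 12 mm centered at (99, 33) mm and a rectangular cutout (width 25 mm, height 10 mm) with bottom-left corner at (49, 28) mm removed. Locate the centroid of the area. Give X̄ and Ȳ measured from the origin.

X̄ = 57.23 mm, Ȳ = 29.68 mm

plate: A = 120 × 60 = 7200.00, centroid at (60.00, 30.00).
hole 1: A = −π·12² = -452.39, centroid at (99.00, 33.00).
hole 2: A = −(25 × 10) = -250.00, centroid at (61.50, 33.00).
ΣA = 6497.61 mm²
ΣAX̄ = (7200.00)(60.00) + (-452.39)(99.00) + (-250.00)(61.50) = 371838.46 mm³
ΣAȲ = (7200.00)(30.00) + (-452.39)(33.00) + (-250.00)(33.00) = 192821.15 mm³
X̄ = 371838.46 / 6497.61 = 57.23 mm
Ȳ = 192821.15 / 6497.61 = 29.68 mm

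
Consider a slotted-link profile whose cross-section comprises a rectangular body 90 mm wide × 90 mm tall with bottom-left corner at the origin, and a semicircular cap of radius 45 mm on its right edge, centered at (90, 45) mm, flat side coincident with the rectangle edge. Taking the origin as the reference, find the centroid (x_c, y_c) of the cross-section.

rectangular body: A = 90 × 90 = 8100.00, centroid at (45.00, 45.00).
semicircular end: A = ½π·45² = 3180.86, centroid at (109.10, 45.00).
ΣA = 11280.86 mm², ΣAx_c = 711527.63 mm³, ΣAy_c = 507638.82 mm³.
x_c = 711527.63/11280.86 = 63.07 mm; y_c = 507638.82/11280.86 = 45.00 mm.

x_c = 63.07 mm, y_c = 45.00 mm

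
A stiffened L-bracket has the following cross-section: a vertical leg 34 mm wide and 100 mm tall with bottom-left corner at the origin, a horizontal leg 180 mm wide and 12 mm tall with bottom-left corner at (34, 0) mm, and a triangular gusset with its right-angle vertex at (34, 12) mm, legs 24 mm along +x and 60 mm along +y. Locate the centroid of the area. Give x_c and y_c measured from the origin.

vertical leg: A = 34 × 100 = 3400.00, centroid at (17.00, 50.00).
horizontal leg: A = 180 × 12 = 2160.00, centroid at (124.00, 6.00).
gusset: A = ½·24·60 = 720.00, centroid at (42.00, 32.00).
ΣA = 6280.00 mm²
ΣAx_c = (3400.00)(17.00) + (2160.00)(124.00) + (720.00)(42.00) = 355880.00 mm³
ΣAy_c = (3400.00)(50.00) + (2160.00)(6.00) + (720.00)(32.00) = 206000.00 mm³
x_c = 355880.00 / 6280.00 = 56.67 mm
y_c = 206000.00 / 6280.00 = 32.80 mm

x_c = 56.67 mm, y_c = 32.80 mm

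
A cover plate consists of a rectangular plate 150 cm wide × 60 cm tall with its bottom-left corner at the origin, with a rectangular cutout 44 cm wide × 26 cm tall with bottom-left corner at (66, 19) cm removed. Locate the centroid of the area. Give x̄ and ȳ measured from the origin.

x̄ = 73.11 cm, ȳ = 29.71 cm

plate: A = 150 × 60 = 9000.00, centroid at (75.00, 30.00).
hole: A = −(44 × 26) = -1144.00, centroid at (88.00, 32.00).
ΣA = 7856.00 cm²
ΣAx̄ = (9000.00)(75.00) + (-1144.00)(88.00) = 574328.00 cm³
ΣAȳ = (9000.00)(30.00) + (-1144.00)(32.00) = 233392.00 cm³
x̄ = 574328.00 / 7856.00 = 73.11 cm
ȳ = 233392.00 / 7856.00 = 29.71 cm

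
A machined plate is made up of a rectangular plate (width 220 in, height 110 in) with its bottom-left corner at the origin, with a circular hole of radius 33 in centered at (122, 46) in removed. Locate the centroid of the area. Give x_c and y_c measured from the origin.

Part | A | x̄ᵢ | ȳᵢ | A·x̄ᵢ | A·ȳᵢ
plate | 24200.00 | 110.00 | 55.00 | 2662000.00 | 1331000.00
hole | -3421.19 | 122.00 | 46.00 | -417385.72 | -157374.94
Σ | 20778.81 |  |  | 2244614.28 | 1173625.06
x_c = 2244614.28 / 20778.81 = 108.02 in
y_c = 1173625.06 / 20778.81 = 56.48 in

x_c = 108.02 in, y_c = 56.48 in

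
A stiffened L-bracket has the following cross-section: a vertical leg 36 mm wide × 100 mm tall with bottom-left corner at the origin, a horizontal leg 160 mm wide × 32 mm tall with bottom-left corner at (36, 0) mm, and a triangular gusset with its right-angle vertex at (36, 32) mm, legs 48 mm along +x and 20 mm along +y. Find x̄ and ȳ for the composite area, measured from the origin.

x̄ = 74.31 mm, ȳ = 30.49 mm

vertical leg: A = 36 × 100 = 3600.00, centroid at (18.00, 50.00).
horizontal leg: A = 160 × 32 = 5120.00, centroid at (116.00, 16.00).
gusset: A = ½·48·20 = 480.00, centroid at (52.00, 38.67).
ΣA = 9200.00 mm², ΣAx̄ = 683680.00 mm³, ΣAȳ = 280480.00 mm³.
x̄ = 683680.00/9200.00 = 74.31 mm; ȳ = 280480.00/9200.00 = 30.49 mm.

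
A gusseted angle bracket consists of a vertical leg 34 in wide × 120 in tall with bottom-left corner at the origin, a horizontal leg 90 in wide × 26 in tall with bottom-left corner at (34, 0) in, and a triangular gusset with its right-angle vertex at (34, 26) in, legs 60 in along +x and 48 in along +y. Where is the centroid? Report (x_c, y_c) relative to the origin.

vertical leg: A = 34 × 120 = 4080.00, centroid at (17.00, 60.00).
horizontal leg: A = 90 × 26 = 2340.00, centroid at (79.00, 13.00).
gusset: A = ½·60·48 = 1440.00, centroid at (54.00, 42.00).
ΣA = 7860.00 in²
ΣAx_c = (4080.00)(17.00) + (2340.00)(79.00) + (1440.00)(54.00) = 331980.00 in³
ΣAy_c = (4080.00)(60.00) + (2340.00)(13.00) + (1440.00)(42.00) = 335700.00 in³
x_c = 331980.00 / 7860.00 = 42.24 in
y_c = 335700.00 / 7860.00 = 42.71 in

x_c = 42.24 in, y_c = 42.71 in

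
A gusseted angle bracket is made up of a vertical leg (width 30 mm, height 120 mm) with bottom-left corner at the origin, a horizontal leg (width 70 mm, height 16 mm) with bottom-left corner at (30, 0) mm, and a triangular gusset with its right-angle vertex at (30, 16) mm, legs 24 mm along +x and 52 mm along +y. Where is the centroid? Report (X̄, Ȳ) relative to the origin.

X̄ = 28.16 mm, Ȳ = 45.99 mm

vertical leg: A = 30 × 120 = 3600.00, centroid at (15.00, 60.00).
horizontal leg: A = 70 × 16 = 1120.00, centroid at (65.00, 8.00).
gusset: A = ½·24·52 = 624.00, centroid at (38.00, 33.33).
ΣA = 5344.00 mm², ΣAX̄ = 150512.00 mm³, ΣAȲ = 245760.00 mm³.
X̄ = 150512.00/5344.00 = 28.16 mm; Ȳ = 245760.00/5344.00 = 45.99 mm.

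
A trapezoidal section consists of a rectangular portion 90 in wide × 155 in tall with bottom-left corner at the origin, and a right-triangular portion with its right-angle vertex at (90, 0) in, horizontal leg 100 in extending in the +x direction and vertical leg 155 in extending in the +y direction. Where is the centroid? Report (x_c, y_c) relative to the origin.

x_c = 72.98 in, y_c = 68.27 in

Part | A | x̄ᵢ | ȳᵢ | A·x̄ᵢ | A·ȳᵢ
rectangular portion | 13950.00 | 45.00 | 77.50 | 627750.00 | 1081125.00
triangular portion | 7750.00 | 123.33 | 51.67 | 955833.33 | 400416.67
Σ | 21700.00 |  |  | 1583583.33 | 1481541.67
x_c = 1583583.33 / 21700.00 = 72.98 in
y_c = 1481541.67 / 21700.00 = 68.27 in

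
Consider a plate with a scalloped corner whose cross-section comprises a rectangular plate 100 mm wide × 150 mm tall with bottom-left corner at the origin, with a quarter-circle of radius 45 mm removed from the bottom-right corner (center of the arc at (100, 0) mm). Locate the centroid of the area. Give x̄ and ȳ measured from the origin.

x̄ = 46.33 mm, ȳ = 81.63 mm

plate: A = 100 × 150 = 15000.00, centroid at (50.00, 75.00).
removed quarter-circle: A = −¼π·45² = -1590.43, centroid at (80.90, 19.10).
ΣA = 13409.57 mm²
ΣAx̄ = (15000.00)(50.00) + (-1590.43)(80.90) = 621331.87 mm³
ΣAȳ = (15000.00)(75.00) + (-1590.43)(19.10) = 1094625.00 mm³
x̄ = 621331.87 / 13409.57 = 46.33 mm
ȳ = 1094625.00 / 13409.57 = 81.63 mm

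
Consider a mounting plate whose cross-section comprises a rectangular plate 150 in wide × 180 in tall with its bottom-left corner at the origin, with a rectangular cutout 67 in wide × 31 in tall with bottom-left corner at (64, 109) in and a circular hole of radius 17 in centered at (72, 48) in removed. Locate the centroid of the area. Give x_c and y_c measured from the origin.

x_c = 73.17 in, y_c = 88.60 in

Part | A | x̄ᵢ | ȳᵢ | A·x̄ᵢ | A·ȳᵢ
plate | 27000.00 | 75.00 | 90.00 | 2025000.00 | 2430000.00
hole 1 | -2077.00 | 97.50 | 124.50 | -202507.50 | -258586.50
hole 2 | -907.92 | 72.00 | 48.00 | -65370.26 | -43580.17
Σ | 24015.08 |  |  | 1757122.24 | 2127833.33
x_c = 1757122.24 / 24015.08 = 73.17 in
y_c = 2127833.33 / 24015.08 = 88.60 in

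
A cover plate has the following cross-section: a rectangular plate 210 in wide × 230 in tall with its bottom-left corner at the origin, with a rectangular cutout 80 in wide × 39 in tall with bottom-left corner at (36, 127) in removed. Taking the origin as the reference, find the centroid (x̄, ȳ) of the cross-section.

plate: A = 210 × 230 = 48300.00, centroid at (105.00, 115.00).
hole: A = −(80 × 39) = -3120.00, centroid at (76.00, 146.50).
ΣA = 45180.00 in²
ΣAx̄ = (48300.00)(105.00) + (-3120.00)(76.00) = 4834380.00 in³
ΣAȳ = (48300.00)(115.00) + (-3120.00)(146.50) = 5097420.00 in³
x̄ = 4834380.00 / 45180.00 = 107.00 in
ȳ = 5097420.00 / 45180.00 = 112.82 in

x̄ = 107.00 in, ȳ = 112.82 in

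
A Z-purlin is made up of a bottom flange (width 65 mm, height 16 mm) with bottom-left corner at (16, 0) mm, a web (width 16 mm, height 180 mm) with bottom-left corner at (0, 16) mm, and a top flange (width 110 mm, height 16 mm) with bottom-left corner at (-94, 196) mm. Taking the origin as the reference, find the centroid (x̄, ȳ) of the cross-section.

x̄ = 0.85 mm, ȳ = 118.42 mm

bottom flange: A = 65 × 16 = 1040.00, centroid at (48.50, 8.00).
web: A = 16 × 180 = 2880.00, centroid at (8.00, 106.00).
top flange: A = 110 × 16 = 1760.00, centroid at (-39.00, 204.00).
ΣA = 5680.00 mm²
ΣAx̄ = (1040.00)(48.50) + (2880.00)(8.00) + (1760.00)(-39.00) = 4840.00 mm³
ΣAȳ = (1040.00)(8.00) + (2880.00)(106.00) + (1760.00)(204.00) = 672640.00 mm³
x̄ = 4840.00 / 5680.00 = 0.85 mm
ȳ = 672640.00 / 5680.00 = 118.42 mm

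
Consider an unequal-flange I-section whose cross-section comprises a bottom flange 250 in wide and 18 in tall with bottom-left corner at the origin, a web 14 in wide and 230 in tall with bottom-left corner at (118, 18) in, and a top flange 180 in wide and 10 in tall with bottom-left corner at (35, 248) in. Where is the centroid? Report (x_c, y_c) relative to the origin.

x_c = 125.00 in, y_c = 97.08 in

Part | A | x̄ᵢ | ȳᵢ | A·x̄ᵢ | A·ȳᵢ
bottom flange | 4500.00 | 125.00 | 9.00 | 562500.00 | 40500.00
web | 3220.00 | 125.00 | 133.00 | 402500.00 | 428260.00
top flange | 1800.00 | 125.00 | 253.00 | 225000.00 | 455400.00
Σ | 9520.00 |  |  | 1190000.00 | 924160.00
x_c = 1190000.00 / 9520.00 = 125.00 in
y_c = 924160.00 / 9520.00 = 97.08 in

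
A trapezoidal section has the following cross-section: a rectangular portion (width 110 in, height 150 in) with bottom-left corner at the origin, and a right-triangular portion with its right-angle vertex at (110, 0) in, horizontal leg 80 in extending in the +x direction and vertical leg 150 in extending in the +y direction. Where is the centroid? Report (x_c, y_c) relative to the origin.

x_c = 76.78 in, y_c = 68.33 in

rectangular portion: A = 110 × 150 = 16500.00, centroid at (55.00, 75.00).
triangular portion: A = ½·80·150 = 6000.00, centroid at (136.67, 50.00).
ΣA = 22500.00 in², ΣAx_c = 1727500.00 in³, ΣAy_c = 1537500.00 in³.
x_c = 1727500.00/22500.00 = 76.78 in; y_c = 1537500.00/22500.00 = 68.33 in.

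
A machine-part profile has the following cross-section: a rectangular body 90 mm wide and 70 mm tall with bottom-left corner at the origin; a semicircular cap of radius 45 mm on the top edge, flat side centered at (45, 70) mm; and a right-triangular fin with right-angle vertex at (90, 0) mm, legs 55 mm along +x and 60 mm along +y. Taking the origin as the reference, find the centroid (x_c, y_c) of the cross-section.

x_c = 54.39 mm, y_c = 48.24 mm

rectangular body: A = 90 × 70 = 6300.00, centroid at (45.00, 35.00).
semicircular top: A = ½π·45² = 3180.86, centroid at (45.00, 89.10).
triangular fin: A = ½·55·60 = 1650.00, centroid at (108.33, 20.00).
ΣA = 11130.86 mm², ΣAx_c = 605388.82 mm³, ΣAy_c = 536910.38 mm³.
x_c = 605388.82/11130.86 = 54.39 mm; y_c = 536910.38/11130.86 = 48.24 mm.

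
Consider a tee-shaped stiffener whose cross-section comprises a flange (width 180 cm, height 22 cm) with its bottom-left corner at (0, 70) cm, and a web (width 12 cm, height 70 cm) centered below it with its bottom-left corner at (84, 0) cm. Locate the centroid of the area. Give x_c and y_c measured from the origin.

x_c = 90.00 cm, y_c = 72.95 cm

web: A = 12 × 70 = 840.00, centroid at (90.00, 35.00).
flange: A = 180 × 22 = 3960.00, centroid at (90.00, 81.00).
ΣA = 4800.00 cm²
ΣAx_c = (840.00)(90.00) + (3960.00)(90.00) = 432000.00 cm³
ΣAy_c = (840.00)(35.00) + (3960.00)(81.00) = 350160.00 cm³
x_c = 432000.00 / 4800.00 = 90.00 cm
y_c = 350160.00 / 4800.00 = 72.95 cm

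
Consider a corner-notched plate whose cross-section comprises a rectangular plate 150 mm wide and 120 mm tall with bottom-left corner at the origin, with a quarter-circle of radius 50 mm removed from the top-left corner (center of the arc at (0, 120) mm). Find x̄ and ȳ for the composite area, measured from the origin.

plate: A = 150 × 120 = 18000.00, centroid at (75.00, 60.00).
removed quarter-circle: A = −¼π·50² = -1963.50, centroid at (21.22, 98.78).
ΣA = 16036.50 mm², ΣAx̄ = 1308333.33 mm³, ΣAȳ = 886047.22 mm³.
x̄ = 1308333.33/16036.50 = 81.58 mm; ȳ = 886047.22/16036.50 = 55.25 mm.

x̄ = 81.58 mm, ȳ = 55.25 mm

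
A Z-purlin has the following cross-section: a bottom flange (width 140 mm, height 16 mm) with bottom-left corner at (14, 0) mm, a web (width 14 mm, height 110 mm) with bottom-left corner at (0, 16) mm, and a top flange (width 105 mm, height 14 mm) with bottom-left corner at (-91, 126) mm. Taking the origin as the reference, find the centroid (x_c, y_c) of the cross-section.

x_c = 27.11 mm, y_c = 61.48 mm

bottom flange: A = 140 × 16 = 2240.00, centroid at (84.00, 8.00).
web: A = 14 × 110 = 1540.00, centroid at (7.00, 71.00).
top flange: A = 105 × 14 = 1470.00, centroid at (-38.50, 133.00).
ΣA = 5250.00 mm², ΣAx_c = 142345.00 mm³, ΣAy_c = 322770.00 mm³.
x_c = 142345.00/5250.00 = 27.11 mm; y_c = 322770.00/5250.00 = 61.48 mm.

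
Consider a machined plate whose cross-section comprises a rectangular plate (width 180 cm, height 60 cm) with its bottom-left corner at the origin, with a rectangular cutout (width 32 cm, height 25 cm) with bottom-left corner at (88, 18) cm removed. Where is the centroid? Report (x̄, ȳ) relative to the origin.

plate: A = 180 × 60 = 10800.00, centroid at (90.00, 30.00).
hole: A = −(32 × 25) = -800.00, centroid at (104.00, 30.50).
ΣA = 10000.00 cm²
ΣAx̄ = (10800.00)(90.00) + (-800.00)(104.00) = 888800.00 cm³
ΣAȳ = (10800.00)(30.00) + (-800.00)(30.50) = 299600.00 cm³
x̄ = 888800.00 / 10000.00 = 88.88 cm
ȳ = 299600.00 / 10000.00 = 29.96 cm

x̄ = 88.88 cm, ȳ = 29.96 cm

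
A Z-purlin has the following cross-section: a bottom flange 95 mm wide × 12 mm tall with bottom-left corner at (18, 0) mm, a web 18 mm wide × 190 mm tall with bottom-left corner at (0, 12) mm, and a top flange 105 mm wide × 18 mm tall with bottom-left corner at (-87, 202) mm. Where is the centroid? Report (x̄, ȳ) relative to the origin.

bottom flange: A = 95 × 12 = 1140.00, centroid at (65.50, 6.00).
web: A = 18 × 190 = 3420.00, centroid at (9.00, 107.00).
top flange: A = 105 × 18 = 1890.00, centroid at (-34.50, 211.00).
ΣA = 6450.00 mm², ΣAx̄ = 40245.00 mm³, ΣAȳ = 771570.00 mm³.
x̄ = 40245.00/6450.00 = 6.24 mm; ȳ = 771570.00/6450.00 = 119.62 mm.

x̄ = 6.24 mm, ȳ = 119.62 mm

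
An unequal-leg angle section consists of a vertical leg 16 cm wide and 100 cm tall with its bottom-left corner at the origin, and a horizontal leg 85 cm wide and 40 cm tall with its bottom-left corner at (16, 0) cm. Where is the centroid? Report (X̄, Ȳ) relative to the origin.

X̄ = 42.34 cm, Ȳ = 29.60 cm

Part | A | x̄ᵢ | ȳᵢ | A·x̄ᵢ | A·ȳᵢ
vertical leg | 1600.00 | 8.00 | 50.00 | 12800.00 | 80000.00
horizontal leg | 3400.00 | 58.50 | 20.00 | 198900.00 | 68000.00
Σ | 5000.00 |  |  | 211700.00 | 148000.00
X̄ = 211700.00 / 5000.00 = 42.34 cm
Ȳ = 148000.00 / 5000.00 = 29.60 cm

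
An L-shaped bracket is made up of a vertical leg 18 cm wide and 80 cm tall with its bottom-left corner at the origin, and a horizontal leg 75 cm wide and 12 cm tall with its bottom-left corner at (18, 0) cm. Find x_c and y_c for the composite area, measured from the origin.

vertical leg: A = 18 × 80 = 1440.00, centroid at (9.00, 40.00).
horizontal leg: A = 75 × 12 = 900.00, centroid at (55.50, 6.00).
ΣA = 2340.00 cm², ΣAx_c = 62910.00 cm³, ΣAy_c = 63000.00 cm³.
x_c = 62910.00/2340.00 = 26.88 cm; y_c = 63000.00/2340.00 = 26.92 cm.

x_c = 26.88 cm, y_c = 26.92 cm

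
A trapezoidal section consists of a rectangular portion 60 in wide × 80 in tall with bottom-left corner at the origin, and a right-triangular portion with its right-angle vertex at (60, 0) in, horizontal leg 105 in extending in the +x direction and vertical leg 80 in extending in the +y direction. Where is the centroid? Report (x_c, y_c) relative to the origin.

rectangular portion: A = 60 × 80 = 4800.00, centroid at (30.00, 40.00).
triangular portion: A = ½·105·80 = 4200.00, centroid at (95.00, 26.67).
ΣA = 9000.00 in², ΣAx_c = 543000.00 in³, ΣAy_c = 304000.00 in³.
x_c = 543000.00/9000.00 = 60.33 in; y_c = 304000.00/9000.00 = 33.78 in.

x_c = 60.33 in, y_c = 33.78 in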